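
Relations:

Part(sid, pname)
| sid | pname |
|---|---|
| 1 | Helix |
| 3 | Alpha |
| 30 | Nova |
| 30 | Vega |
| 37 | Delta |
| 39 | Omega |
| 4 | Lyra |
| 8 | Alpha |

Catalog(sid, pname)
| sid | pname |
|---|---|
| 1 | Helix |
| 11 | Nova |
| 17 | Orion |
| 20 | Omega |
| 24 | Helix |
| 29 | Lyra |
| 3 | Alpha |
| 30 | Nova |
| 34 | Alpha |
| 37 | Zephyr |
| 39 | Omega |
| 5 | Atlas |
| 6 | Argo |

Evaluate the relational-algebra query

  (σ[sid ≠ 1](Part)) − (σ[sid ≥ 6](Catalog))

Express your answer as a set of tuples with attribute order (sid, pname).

{(3, Alpha), (30, Vega), (37, Delta), (4, Lyra), (8, Alpha)}

σ[sid ≠ 1]: keep tuples satisfying sid ≠ 1 → {(3, Alpha), (30, Nova), (30, Vega), (37, Delta), (39, Omega), (4, Lyra), (8, Alpha)}
σ[sid ≥ 6]: keep tuples satisfying sid ≥ 6 → {(11, Nova), (17, Orion), (20, Omega), (24, Helix), (29, Lyra), (30, Nova), (34, Alpha), (37, Zephyr), (39, Omega), (6, Argo)}
Set difference of the two operands is {(3, Alpha), (30, Vega), (37, Delta), (4, Lyra), (8, Alpha)}.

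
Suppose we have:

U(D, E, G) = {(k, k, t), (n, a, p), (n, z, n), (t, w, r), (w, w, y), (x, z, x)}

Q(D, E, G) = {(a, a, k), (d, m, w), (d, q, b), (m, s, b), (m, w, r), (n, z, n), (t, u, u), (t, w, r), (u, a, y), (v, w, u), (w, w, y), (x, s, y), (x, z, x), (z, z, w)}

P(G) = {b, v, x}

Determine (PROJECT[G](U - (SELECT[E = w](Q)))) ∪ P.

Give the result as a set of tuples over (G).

Apply σ_{E = w}; surviving tuples: {(m, w, r), (t, w, r), (v, w, u), (w, w, y)}
Difference: {(k, k, t), (n, a, p), (n, z, n), (t, w, r), (w, w, y), (x, z, x)} with {(m, w, r), (t, w, r), (v, w, u), (w, w, y)} → {(k, k, t), (n, a, p), (n, z, n), (x, z, x)}
Keep only column(s) G: {n, p, t, x}
Union: {n, p, t, x} with {b, v, x} → {b, n, p, t, v, x}

{b, n, p, t, v, x}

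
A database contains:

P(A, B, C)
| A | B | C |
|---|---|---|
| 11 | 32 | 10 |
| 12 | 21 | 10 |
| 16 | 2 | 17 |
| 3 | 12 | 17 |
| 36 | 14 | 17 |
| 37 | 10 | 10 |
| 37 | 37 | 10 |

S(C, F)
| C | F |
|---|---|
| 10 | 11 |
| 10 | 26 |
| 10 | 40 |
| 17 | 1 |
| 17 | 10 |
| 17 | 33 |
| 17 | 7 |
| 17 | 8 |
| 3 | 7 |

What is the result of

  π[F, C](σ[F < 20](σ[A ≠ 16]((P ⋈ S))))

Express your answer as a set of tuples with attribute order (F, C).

Joining P and S on C yields {(11, 32, 10, 11), (11, 32, 10, 26), (11, 32, 10, 40), (12, 21, 10, 11), (12, 21, 10, 26), (12, 21, 10, 40), (16, 2, 17, 1), (16, 2, 17, 10), (16, 2, 17, 33), (16, 2, 17, 7), (16, 2, 17, 8), (3, 12, 17, 1), (3, 12, 17, 10), (3, 12, 17, 33), (3, 12, 17, 7), (3, 12, 17, 8), (36, 14, 17, 1), (36, 14, 17, 10), (36, 14, 17, 33), (36, 14, 17, 7), (36, 14, 17, 8), (37, 10, 10, 11), (37, 10, 10, 26), (37, 10, 10, 40), (37, 37, 10, 11), (37, 37, 10, 26), (37, 37, 10, 40)}.
Apply σ_{A ≠ 16}; surviving tuples: {(11, 32, 10, 11), (11, 32, 10, 26), (11, 32, 10, 40), (12, 21, 10, 11), (12, 21, 10, 26), (12, 21, 10, 40), (3, 12, 17, 1), (3, 12, 17, 10), (3, 12, 17, 33), (3, 12, 17, 7), (3, 12, 17, 8), (36, 14, 17, 1), (36, 14, 17, 10), (36, 14, 17, 33), (36, 14, 17, 7), (36, 14, 17, 8), (37, 10, 10, 11), (37, 10, 10, 26), (37, 10, 10, 40), (37, 37, 10, 11), (37, 37, 10, 26), (37, 37, 10, 40)}
Apply σ_{F < 20}; surviving tuples: {(11, 32, 10, 11), (12, 21, 10, 11), (3, 12, 17, 1), (3, 12, 17, 10), (3, 12, 17, 7), (3, 12, 17, 8), (36, 14, 17, 1), (36, 14, 17, 10), (36, 14, 17, 7), (36, 14, 17, 8), (37, 10, 10, 11), (37, 37, 10, 11)}
Projecting to F, C (7 duplicate(s) eliminated): {(1, 17), (10, 17), (11, 10), (7, 17), (8, 17)}

{(1, 17), (10, 17), (11, 10), (7, 17), (8, 17)}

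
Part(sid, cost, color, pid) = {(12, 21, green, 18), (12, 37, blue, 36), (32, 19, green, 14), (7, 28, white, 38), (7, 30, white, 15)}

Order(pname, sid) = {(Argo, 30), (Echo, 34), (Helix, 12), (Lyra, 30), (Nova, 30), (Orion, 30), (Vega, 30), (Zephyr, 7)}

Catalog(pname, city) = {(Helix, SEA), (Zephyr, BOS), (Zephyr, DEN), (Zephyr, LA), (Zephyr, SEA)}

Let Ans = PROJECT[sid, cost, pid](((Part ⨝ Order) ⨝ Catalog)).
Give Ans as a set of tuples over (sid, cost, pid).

Part ⋈ Order (natural join on sid): {(12, 21, green, 18, Helix), (12, 37, blue, 36, Helix), (7, 28, white, 38, Zephyr), (7, 30, white, 15, Zephyr)}
(Part ⨝ Order) ⋈ Catalog (natural join on pname): {(12, 21, green, 18, Helix, SEA), (12, 37, blue, 36, Helix, SEA), (7, 28, white, 38, Zephyr, BOS), (7, 28, white, 38, Zephyr, DEN), (7, 28, white, 38, Zephyr, LA), (7, 28, white, 38, Zephyr, SEA), (7, 30, white, 15, Zephyr, BOS), (7, 30, white, 15, Zephyr, DEN), (7, 30, white, 15, Zephyr, LA), (7, 30, white, 15, Zephyr, SEA)}
Keep only column(s) sid, cost, pid (6 duplicate(s) eliminated): {(12, 21, 18), (12, 37, 36), (7, 28, 38), (7, 30, 15)}

{(12, 21, 18), (12, 37, 36), (7, 28, 38), (7, 30, 15)}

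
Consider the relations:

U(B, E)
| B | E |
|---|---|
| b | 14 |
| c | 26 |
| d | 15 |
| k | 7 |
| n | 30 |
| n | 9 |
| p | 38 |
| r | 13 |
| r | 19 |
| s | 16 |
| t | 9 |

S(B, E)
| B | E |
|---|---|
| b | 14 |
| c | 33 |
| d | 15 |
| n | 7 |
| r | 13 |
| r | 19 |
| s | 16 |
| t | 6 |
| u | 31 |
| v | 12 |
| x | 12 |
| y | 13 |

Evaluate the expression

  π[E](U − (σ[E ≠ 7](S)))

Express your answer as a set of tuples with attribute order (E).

Selection E ≠ 7: {(b, 14), (c, 33), (d, 15), (r, 13), (r, 19), (s, 16), (t, 6), (u, 31), (v, 12), (x, 12), (y, 13)}
Taking the difference: {(c, 26), (k, 7), (n, 30), (n, 9), (p, 38), (t, 9)}
π_{E} gives {26, 30, 38, 7, 9} (1 duplicate(s) eliminated).

{26, 30, 38, 7, 9}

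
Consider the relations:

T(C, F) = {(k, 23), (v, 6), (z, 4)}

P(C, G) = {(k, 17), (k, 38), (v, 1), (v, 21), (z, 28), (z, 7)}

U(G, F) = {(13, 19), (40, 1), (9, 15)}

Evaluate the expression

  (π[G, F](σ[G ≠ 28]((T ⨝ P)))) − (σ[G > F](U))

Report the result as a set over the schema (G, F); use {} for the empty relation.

Joining T and P on C yields {(k, 23, 17), (k, 23, 38), (v, 6, 1), (v, 6, 21), (z, 4, 28), (z, 4, 7)}.
σ[G ≠ 28]: keep tuples satisfying G ≠ 28 → {(k, 23, 17), (k, 23, 38), (v, 6, 1), (v, 6, 21), (z, 4, 7)}
π[G, F]: project onto (G, F) → {(1, 6), (17, 23), (21, 6), (38, 23), (7, 4)}
σ[G > F]: keep tuples satisfying G > F → {(40, 1)}
Difference: {(1, 6), (17, 23), (21, 6), (38, 23), (7, 4)} with {(40, 1)} → {(1, 6), (17, 23), (21, 6), (38, 23), (7, 4)}

{(1, 6), (17, 23), (21, 6), (38, 23), (7, 4)}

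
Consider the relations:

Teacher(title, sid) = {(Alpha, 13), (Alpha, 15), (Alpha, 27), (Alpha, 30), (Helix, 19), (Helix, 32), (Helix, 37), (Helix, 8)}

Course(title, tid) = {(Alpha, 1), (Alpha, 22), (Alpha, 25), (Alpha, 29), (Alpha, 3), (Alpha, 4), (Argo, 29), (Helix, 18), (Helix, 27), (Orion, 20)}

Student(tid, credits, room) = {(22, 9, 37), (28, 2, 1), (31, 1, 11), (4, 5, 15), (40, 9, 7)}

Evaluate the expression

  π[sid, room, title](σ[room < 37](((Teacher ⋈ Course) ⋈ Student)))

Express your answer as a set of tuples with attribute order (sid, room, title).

{(13, 15, Alpha), (15, 15, Alpha), (27, 15, Alpha), (30, 15, Alpha)}

Natural join on title: {(Alpha, 13, 1), (Alpha, 13, 22), (Alpha, 13, 25), (Alpha, 13, 29), (Alpha, 13, 3), (Alpha, 13, 4), (Alpha, 15, 1), (Alpha, 15, 22), (Alpha, 15, 25), (Alpha, 15, 29), (Alpha, 15, 3), (Alpha, 15, 4), (Alpha, 27, 1), (Alpha, 27, 22), (Alpha, 27, 25), (Alpha, 27, 29), (Alpha, 27, 3), (Alpha, 27, 4), (Alpha, 30, 1), (Alpha, 30, 22), (Alpha, 30, 25), (Alpha, 30, 29), (Alpha, 30, 3), (Alpha, 30, 4), (Helix, 19, 18), (Helix, 19, 27), (Helix, 32, 18), (Helix, 32, 27), (Helix, 37, 18), (Helix, 37, 27), (Helix, 8, 18), (Helix, 8, 27)}
Natural join on tid: {(Alpha, 13, 22, 9, 37), (Alpha, 13, 4, 5, 15), (Alpha, 15, 22, 9, 37), (Alpha, 15, 4, 5, 15), (Alpha, 27, 22, 9, 37), (Alpha, 27, 4, 5, 15), (Alpha, 30, 22, 9, 37), (Alpha, 30, 4, 5, 15)}
Selection room < 37: {(Alpha, 13, 4, 5, 15), (Alpha, 15, 4, 5, 15), (Alpha, 27, 4, 5, 15), (Alpha, 30, 4, 5, 15)}
Keep only column(s) sid, room, title: {(13, 15, Alpha), (15, 15, Alpha), (27, 15, Alpha), (30, 15, Alpha)}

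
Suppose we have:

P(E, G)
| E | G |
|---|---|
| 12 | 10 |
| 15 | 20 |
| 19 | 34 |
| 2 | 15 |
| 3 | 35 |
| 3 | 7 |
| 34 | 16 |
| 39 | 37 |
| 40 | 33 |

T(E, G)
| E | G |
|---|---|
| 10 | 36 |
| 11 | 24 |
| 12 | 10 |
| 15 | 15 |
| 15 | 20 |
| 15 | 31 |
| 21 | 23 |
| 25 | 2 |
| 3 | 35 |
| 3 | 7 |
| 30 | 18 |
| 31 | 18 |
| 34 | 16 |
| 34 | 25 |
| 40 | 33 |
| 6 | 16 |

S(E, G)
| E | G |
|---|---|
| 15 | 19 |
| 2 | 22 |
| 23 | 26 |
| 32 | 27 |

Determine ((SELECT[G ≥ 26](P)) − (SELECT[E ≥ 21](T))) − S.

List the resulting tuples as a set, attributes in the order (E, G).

σ[G ≥ 26]: keep tuples satisfying G ≥ 26 → {(19, 34), (3, 35), (39, 37), (40, 33)}
σ[E ≥ 21]: keep tuples satisfying E ≥ 21 → {(21, 23), (25, 2), (30, 18), (31, 18), (34, 16), (34, 25), (40, 33)}
Set difference of the two operands is {(19, 34), (3, 35), (39, 37)}.
Set difference of the two operands is {(19, 34), (3, 35), (39, 37)}.

{(19, 34), (3, 35), (39, 37)}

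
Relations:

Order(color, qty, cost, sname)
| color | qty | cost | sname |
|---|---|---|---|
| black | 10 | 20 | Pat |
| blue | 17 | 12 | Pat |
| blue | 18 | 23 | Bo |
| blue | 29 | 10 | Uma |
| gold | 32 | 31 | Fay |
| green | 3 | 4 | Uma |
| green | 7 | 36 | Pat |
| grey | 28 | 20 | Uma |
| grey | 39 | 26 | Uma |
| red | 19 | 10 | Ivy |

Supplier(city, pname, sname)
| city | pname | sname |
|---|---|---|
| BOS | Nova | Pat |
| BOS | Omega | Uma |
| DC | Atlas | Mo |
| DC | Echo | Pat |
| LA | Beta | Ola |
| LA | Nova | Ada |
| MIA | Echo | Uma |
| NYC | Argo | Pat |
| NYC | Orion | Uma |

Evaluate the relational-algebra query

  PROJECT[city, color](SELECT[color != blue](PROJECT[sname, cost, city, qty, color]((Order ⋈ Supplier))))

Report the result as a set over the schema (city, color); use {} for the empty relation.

{(BOS, black), (BOS, green), (BOS, grey), (DC, black), (DC, green), (MIA, green), (MIA, grey), (NYC, black), (NYC, green), (NYC, grey)}

Joining Order and Supplier on sname yields {(black, 10, 20, Pat, BOS, Nova), (black, 10, 20, Pat, DC, Echo), (black, 10, 20, Pat, NYC, Argo), (blue, 17, 12, Pat, BOS, Nova), (blue, 17, 12, Pat, DC, Echo), (blue, 17, 12, Pat, NYC, Argo), (blue, 29, 10, Uma, BOS, Omega), (blue, 29, 10, Uma, MIA, Echo), (blue, 29, 10, Uma, NYC, Orion), (green, 3, 4, Uma, BOS, Omega), (green, 3, 4, Uma, MIA, Echo), (green, 3, 4, Uma, NYC, Orion), (green, 7, 36, Pat, BOS, Nova), (green, 7, 36, Pat, DC, Echo), (green, 7, 36, Pat, NYC, Argo), (grey, 28, 20, Uma, BOS, Omega), (grey, 28, 20, Uma, MIA, Echo), (grey, 28, 20, Uma, NYC, Orion), (grey, 39, 26, Uma, BOS, Omega), (grey, 39, 26, Uma, MIA, Echo), (grey, 39, 26, Uma, NYC, Orion)}.
π_{sname, cost, city, qty, color} gives {(Pat, 12, BOS, 17, blue), (Pat, 12, DC, 17, blue), (Pat, 12, NYC, 17, blue), (Pat, 20, BOS, 10, black), (Pat, 20, DC, 10, black), (Pat, 20, NYC, 10, black), (Pat, 36, BOS, 7, green), (Pat, 36, DC, 7, green), (Pat, 36, NYC, 7, green), (Uma, 10, BOS, 29, blue), (Uma, 10, MIA, 29, blue), (Uma, 10, NYC, 29, blue), (Uma, 20, BOS, 28, grey), (Uma, 20, MIA, 28, grey), (Uma, 20, NYC, 28, grey), (Uma, 26, BOS, 39, grey), (Uma, 26, MIA, 39, grey), (Uma, 26, NYC, 39, grey), (Uma, 4, BOS, 3, green), (Uma, 4, MIA, 3, green), (Uma, 4, NYC, 3, green)}.
Apply σ_{color != blue}; surviving tuples: {(Pat, 20, BOS, 10, black), (Pat, 20, DC, 10, black), (Pat, 20, NYC, 10, black), (Pat, 36, BOS, 7, green), (Pat, 36, DC, 7, green), (Pat, 36, NYC, 7, green), (Uma, 20, BOS, 28, grey), (Uma, 20, MIA, 28, grey), (Uma, 20, NYC, 28, grey), (Uma, 26, BOS, 39, grey), (Uma, 26, MIA, 39, grey), (Uma, 26, NYC, 39, grey), (Uma, 4, BOS, 3, green), (Uma, 4, MIA, 3, green), (Uma, 4, NYC, 3, green)}
π_{city, color} gives {(BOS, black), (BOS, green), (BOS, grey), (DC, black), (DC, green), (MIA, green), (MIA, grey), (NYC, black), (NYC, green), (NYC, grey)} (5 duplicate(s) eliminated).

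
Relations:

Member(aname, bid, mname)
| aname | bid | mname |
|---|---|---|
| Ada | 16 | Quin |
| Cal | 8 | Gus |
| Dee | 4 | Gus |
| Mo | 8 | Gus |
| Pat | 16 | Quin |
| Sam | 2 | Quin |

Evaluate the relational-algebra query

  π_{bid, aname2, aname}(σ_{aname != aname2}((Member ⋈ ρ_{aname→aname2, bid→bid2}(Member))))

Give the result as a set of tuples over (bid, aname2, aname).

ρ[aname→aname2, bid→bid2]: schema becomes (aname2, bid2, mname); tuples unchanged.
Joining Member and ρ_{aname→aname2, bid→bid2}(Member) on mname yields {(Ada, 16, Quin, Ada, 16), (Ada, 16, Quin, Pat, 16), (Ada, 16, Quin, Sam, 2), (Cal, 8, Gus, Cal, 8), (Cal, 8, Gus, Dee, 4), (Cal, 8, Gus, Mo, 8), (Dee, 4, Gus, Cal, 8), (Dee, 4, Gus, Dee, 4), (Dee, 4, Gus, Mo, 8), (Mo, 8, Gus, Cal, 8), (Mo, 8, Gus, Dee, 4), (Mo, 8, Gus, Mo, 8), (Pat, 16, Quin, Ada, 16), (Pat, 16, Quin, Pat, 16), (Pat, 16, Quin, Sam, 2), (Sam, 2, Quin, Ada, 16), (Sam, 2, Quin, Pat, 16), (Sam, 2, Quin, Sam, 2)}.
Filtering on aname != aname2 leaves {(Ada, 16, Quin, Pat, 16), (Ada, 16, Quin, Sam, 2), (Cal, 8, Gus, Dee, 4), (Cal, 8, Gus, Mo, 8), (Dee, 4, Gus, Cal, 8), (Dee, 4, Gus, Mo, 8), (Mo, 8, Gus, Cal, 8), (Mo, 8, Gus, Dee, 4), (Pat, 16, Quin, Ada, 16), (Pat, 16, Quin, Sam, 2), (Sam, 2, Quin, Ada, 16), (Sam, 2, Quin, Pat, 16)}.
Keep only column(s) bid, aname2, aname: {(16, Ada, Pat), (16, Pat, Ada), (16, Sam, Ada), (16, Sam, Pat), (2, Ada, Sam), (2, Pat, Sam), (4, Cal, Dee), (4, Mo, Dee), (8, Cal, Mo), (8, Dee, Cal), (8, Dee, Mo), (8, Mo, Cal)}

{(16, Ada, Pat), (16, Pat, Ada), (16, Sam, Ada), (16, Sam, Pat), (2, Ada, Sam), (2, Pat, Sam), (4, Cal, Dee), (4, Mo, Dee), (8, Cal, Mo), (8, Dee, Cal), (8, Dee, Mo), (8, Mo, Cal)}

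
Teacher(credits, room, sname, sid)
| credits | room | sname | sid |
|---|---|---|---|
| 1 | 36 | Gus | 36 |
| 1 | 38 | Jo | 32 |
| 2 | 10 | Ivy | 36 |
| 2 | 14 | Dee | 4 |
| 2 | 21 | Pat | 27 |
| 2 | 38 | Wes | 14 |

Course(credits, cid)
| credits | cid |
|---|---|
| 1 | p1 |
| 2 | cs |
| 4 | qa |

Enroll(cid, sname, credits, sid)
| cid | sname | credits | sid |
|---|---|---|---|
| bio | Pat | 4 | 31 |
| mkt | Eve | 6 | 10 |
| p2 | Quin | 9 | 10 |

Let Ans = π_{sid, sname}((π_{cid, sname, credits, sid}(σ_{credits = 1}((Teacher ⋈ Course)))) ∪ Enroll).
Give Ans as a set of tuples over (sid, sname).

Natural join on credits: {(1, 36, Gus, 36, p1), (1, 38, Jo, 32, p1), (2, 10, Ivy, 36, cs), (2, 14, Dee, 4, cs), (2, 21, Pat, 27, cs), (2, 38, Wes, 14, cs)}
Filtering on credits = 1 leaves {(1, 36, Gus, 36, p1), (1, 38, Jo, 32, p1)}.
Projecting to cid, sname, credits, sid: {(p1, Gus, 1, 36), (p1, Jo, 1, 32)}
Taking the union: {(bio, Pat, 4, 31), (mkt, Eve, 6, 10), (p1, Gus, 1, 36), (p1, Jo, 1, 32), (p2, Quin, 9, 10)}
Projecting to sid, sname: {(10, Eve), (10, Quin), (31, Pat), (32, Jo), (36, Gus)}

{(10, Eve), (10, Quin), (31, Pat), (32, Jo), (36, Gus)}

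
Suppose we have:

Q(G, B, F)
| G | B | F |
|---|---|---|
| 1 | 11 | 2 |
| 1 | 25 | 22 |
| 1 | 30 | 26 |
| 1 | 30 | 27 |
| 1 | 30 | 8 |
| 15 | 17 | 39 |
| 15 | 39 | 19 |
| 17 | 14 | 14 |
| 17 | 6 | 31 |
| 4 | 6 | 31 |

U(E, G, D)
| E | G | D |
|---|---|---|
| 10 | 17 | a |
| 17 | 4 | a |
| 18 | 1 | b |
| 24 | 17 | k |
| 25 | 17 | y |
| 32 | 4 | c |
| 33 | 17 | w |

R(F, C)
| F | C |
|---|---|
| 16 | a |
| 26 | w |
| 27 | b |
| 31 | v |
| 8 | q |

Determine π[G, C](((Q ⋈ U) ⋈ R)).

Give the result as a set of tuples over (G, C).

Q ⋈ U (natural join on G): {(1, 11, 2, 18, b), (1, 25, 22, 18, b), (1, 30, 26, 18, b), (1, 30, 27, 18, b), (1, 30, 8, 18, b), (17, 14, 14, 10, a), (17, 14, 14, 24, k), (17, 14, 14, 25, y), (17, 14, 14, 33, w), (17, 6, 31, 10, a), (17, 6, 31, 24, k), (17, 6, 31, 25, y), (17, 6, 31, 33, w), (4, 6, 31, 17, a), (4, 6, 31, 32, c)}
(Q ⋈ U) ⋈ R (natural join on F): {(1, 30, 26, 18, b, w), (1, 30, 27, 18, b, b), (1, 30, 8, 18, b, q), (17, 6, 31, 10, a, v), (17, 6, 31, 24, k, v), (17, 6, 31, 25, y, v), (17, 6, 31, 33, w, v), (4, 6, 31, 17, a, v), (4, 6, 31, 32, c, v)}
Projecting to G, C (4 duplicate(s) eliminated): {(1, b), (1, q), (1, w), (17, v), (4, v)}

{(1, b), (1, q), (1, w), (17, v), (4, v)}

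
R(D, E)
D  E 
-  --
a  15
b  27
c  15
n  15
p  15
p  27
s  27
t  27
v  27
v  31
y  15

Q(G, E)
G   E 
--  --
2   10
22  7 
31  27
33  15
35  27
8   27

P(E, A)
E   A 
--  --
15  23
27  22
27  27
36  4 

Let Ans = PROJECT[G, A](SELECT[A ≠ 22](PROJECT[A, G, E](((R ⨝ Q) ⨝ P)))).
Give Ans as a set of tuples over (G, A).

R ⋈ Q (natural join on E): {(a, 15, 33), (b, 27, 31), (b, 27, 35), (b, 27, 8), (c, 15, 33), (n, 15, 33), (p, 15, 33), (p, 27, 31), (p, 27, 35), (p, 27, 8), (s, 27, 31), (s, 27, 35), (s, 27, 8), (t, 27, 31), (t, 27, 35), (t, 27, 8), (v, 27, 31), (v, 27, 35), (v, 27, 8), (y, 15, 33)}
(R ⨝ Q) ⋈ P (natural join on E): {(a, 15, 33, 23), (b, 27, 31, 22), (b, 27, 31, 27), (b, 27, 35, 22), (b, 27, 35, 27), (b, 27, 8, 22), (b, 27, 8, 27), (c, 15, 33, 23), (n, 15, 33, 23), (p, 15, 33, 23), (p, 27, 31, 22), (p, 27, 31, 27), (p, 27, 35, 22), (p, 27, 35, 27), (p, 27, 8, 22), (p, 27, 8, 27), (s, 27, 31, 22), (s, 27, 31, 27), (s, 27, 35, 22), (s, 27, 35, 27), (s, 27, 8, 22), (s, 27, 8, 27), (t, 27, 31, 22), (t, 27, 31, 27), (t, 27, 35, 22), (t, 27, 35, 27), (t, 27, 8, 22), (t, 27, 8, 27), (v, 27, 31, 22), (v, 27, 31, 27), (v, 27, 35, 22), (v, 27, 35, 27), (v, 27, 8, 22), (v, 27, 8, 27), (y, 15, 33, 23)}
π[A, G, E]: project onto (A, G, E) (28 duplicate(s) eliminated) → {(22, 31, 27), (22, 35, 27), (22, 8, 27), (23, 33, 15), (27, 31, 27), (27, 35, 27), (27, 8, 27)}
Apply σ_{A ≠ 22}; surviving tuples: {(23, 33, 15), (27, 31, 27), (27, 35, 27), (27, 8, 27)}
π[G, A]: project onto (G, A) → {(31, 27), (33, 23), (35, 27), (8, 27)}

{(31, 27), (33, 23), (35, 27), (8, 27)}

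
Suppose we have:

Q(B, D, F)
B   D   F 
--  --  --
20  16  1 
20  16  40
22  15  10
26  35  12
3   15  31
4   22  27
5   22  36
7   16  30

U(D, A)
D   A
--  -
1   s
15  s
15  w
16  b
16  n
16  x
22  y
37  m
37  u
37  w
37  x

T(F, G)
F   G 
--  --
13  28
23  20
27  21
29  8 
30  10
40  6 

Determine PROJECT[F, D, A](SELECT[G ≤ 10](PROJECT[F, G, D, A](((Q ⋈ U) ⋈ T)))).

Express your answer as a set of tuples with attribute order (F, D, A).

Natural join on D: {(20, 16, 1, b), (20, 16, 1, n), (20, 16, 1, x), (20, 16, 40, b), (20, 16, 40, n), (20, 16, 40, x), (22, 15, 10, s), (22, 15, 10, w), (3, 15, 31, s), (3, 15, 31, w), (4, 22, 27, y), (5, 22, 36, y), (7, 16, 30, b), (7, 16, 30, n), (7, 16, 30, x)}
Natural join on F: {(20, 16, 40, b, 6), (20, 16, 40, n, 6), (20, 16, 40, x, 6), (4, 22, 27, y, 21), (7, 16, 30, b, 10), (7, 16, 30, n, 10), (7, 16, 30, x, 10)}
Projecting to F, G, D, A: {(27, 21, 22, y), (30, 10, 16, b), (30, 10, 16, n), (30, 10, 16, x), (40, 6, 16, b), (40, 6, 16, n), (40, 6, 16, x)}
Apply σ_{G ≤ 10}; surviving tuples: {(30, 10, 16, b), (30, 10, 16, n), (30, 10, 16, x), (40, 6, 16, b), (40, 6, 16, n), (40, 6, 16, x)}
Projecting to F, D, A: {(30, 16, b), (30, 16, n), (30, 16, x), (40, 16, b), (40, 16, n), (40, 16, x)}

{(30, 16, b), (30, 16, n), (30, 16, x), (40, 16, b), (40, 16, n), (40, 16, x)}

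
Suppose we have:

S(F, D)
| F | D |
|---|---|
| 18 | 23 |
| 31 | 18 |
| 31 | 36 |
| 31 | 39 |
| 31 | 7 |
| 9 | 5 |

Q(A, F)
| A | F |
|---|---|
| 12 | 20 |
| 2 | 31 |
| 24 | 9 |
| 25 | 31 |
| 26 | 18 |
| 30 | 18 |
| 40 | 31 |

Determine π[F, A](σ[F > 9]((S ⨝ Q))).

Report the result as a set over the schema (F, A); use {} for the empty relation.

{(18, 26), (18, 30), (31, 2), (31, 25), (31, 40)}

S ⋈ Q (natural join on F): {(18, 23, 26), (18, 23, 30), (31, 18, 2), (31, 18, 25), (31, 18, 40), (31, 36, 2), (31, 36, 25), (31, 36, 40), (31, 39, 2), (31, 39, 25), (31, 39, 40), (31, 7, 2), (31, 7, 25), (31, 7, 40), (9, 5, 24)}
σ[F > 9]: keep tuples satisfying F > 9 → {(18, 23, 26), (18, 23, 30), (31, 18, 2), (31, 18, 25), (31, 18, 40), (31, 36, 2), (31, 36, 25), (31, 36, 40), (31, 39, 2), (31, 39, 25), (31, 39, 40), (31, 7, 2), (31, 7, 25), (31, 7, 40)}
Projecting to F, A (9 duplicate(s) eliminated): {(18, 26), (18, 30), (31, 2), (31, 25), (31, 40)}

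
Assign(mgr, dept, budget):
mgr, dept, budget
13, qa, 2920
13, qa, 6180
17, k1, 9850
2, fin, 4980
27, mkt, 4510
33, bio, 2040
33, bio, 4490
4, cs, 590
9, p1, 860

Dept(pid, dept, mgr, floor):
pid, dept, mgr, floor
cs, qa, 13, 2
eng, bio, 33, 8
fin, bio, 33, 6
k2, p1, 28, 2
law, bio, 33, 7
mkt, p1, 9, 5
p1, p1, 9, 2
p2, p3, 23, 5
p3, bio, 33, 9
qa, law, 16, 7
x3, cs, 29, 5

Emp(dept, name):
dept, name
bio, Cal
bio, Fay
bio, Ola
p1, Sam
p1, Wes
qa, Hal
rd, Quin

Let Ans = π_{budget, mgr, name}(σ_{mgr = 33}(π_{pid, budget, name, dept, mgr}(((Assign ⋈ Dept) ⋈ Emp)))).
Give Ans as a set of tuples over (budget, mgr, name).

{(2040, 33, Cal), (2040, 33, Fay), (2040, 33, Ola), (4490, 33, Cal), (4490, 33, Fay), (4490, 33, Ola)}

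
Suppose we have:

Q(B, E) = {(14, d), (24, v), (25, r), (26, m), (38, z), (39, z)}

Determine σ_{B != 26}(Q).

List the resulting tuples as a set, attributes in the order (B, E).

{(14, d), (24, v), (25, r), (38, z), (39, z)}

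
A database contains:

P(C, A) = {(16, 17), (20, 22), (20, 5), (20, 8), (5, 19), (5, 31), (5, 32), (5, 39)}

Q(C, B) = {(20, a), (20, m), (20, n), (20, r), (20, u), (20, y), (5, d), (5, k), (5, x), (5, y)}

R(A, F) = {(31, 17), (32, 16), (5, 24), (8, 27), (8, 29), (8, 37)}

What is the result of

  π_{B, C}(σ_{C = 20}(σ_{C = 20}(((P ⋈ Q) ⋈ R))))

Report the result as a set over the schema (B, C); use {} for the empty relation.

{(a, 20), (m, 20), (n, 20), (r, 20), (u, 20), (y, 20)}

Joining P and Q on C yields {(20, 22, a), (20, 22, m), (20, 22, n), (20, 22, r), (20, 22, u), (20, 22, y), (20, 5, a), (20, 5, m), (20, 5, n), (20, 5, r), (20, 5, u), (20, 5, y), (20, 8, a), (20, 8, m), (20, 8, n), (20, 8, r), (20, 8, u), (20, 8, y), (5, 19, d), (5, 19, k), (5, 19, x), (5, 19, y), (5, 31, d), (5, 31, k), (5, 31, x), (5, 31, y), (5, 32, d), (5, 32, k), (5, 32, x), (5, 32, y), (5, 39, d), (5, 39, k), (5, 39, x), (5, 39, y)}.
Joining (P ⋈ Q) and R on A yields {(20, 5, a, 24), (20, 5, m, 24), (20, 5, n, 24), (20, 5, r, 24), (20, 5, u, 24), (20, 5, y, 24), (20, 8, a, 27), (20, 8, a, 29), (20, 8, a, 37), (20, 8, m, 27), (20, 8, m, 29), (20, 8, m, 37), (20, 8, n, 27), (20, 8, n, 29), (20, 8, n, 37), (20, 8, r, 27), (20, 8, r, 29), (20, 8, r, 37), (20, 8, u, 27), (20, 8, u, 29), (20, 8, u, 37), (20, 8, y, 27), (20, 8, y, 29), (20, 8, y, 37), (5, 31, d, 17), (5, 31, k, 17), (5, 31, x, 17), (5, 31, y, 17), (5, 32, d, 16), (5, 32, k, 16), (5, 32, x, 16), (5, 32, y, 16)}.
Filtering on C = 20 leaves {(20, 5, a, 24), (20, 5, m, 24), (20, 5, n, 24), (20, 5, r, 24), (20, 5, u, 24), (20, 5, y, 24), (20, 8, a, 27), (20, 8, a, 29), (20, 8, a, 37), (20, 8, m, 27), (20, 8, m, 29), (20, 8, m, 37), (20, 8, n, 27), (20, 8, n, 29), (20, 8, n, 37), (20, 8, r, 27), (20, 8, r, 29), (20, 8, r, 37), (20, 8, u, 27), (20, 8, u, 29), (20, 8, u, 37), (20, 8, y, 27), (20, 8, y, 29), (20, 8, y, 37)}.
Filtering on C = 20 leaves {(20, 5, a, 24), (20, 5, m, 24), (20, 5, n, 24), (20, 5, r, 24), (20, 5, u, 24), (20, 5, y, 24), (20, 8, a, 27), (20, 8, a, 29), (20, 8, a, 37), (20, 8, m, 27), (20, 8, m, 29), (20, 8, m, 37), (20, 8, n, 27), (20, 8, n, 29), (20, 8, n, 37), (20, 8, r, 27), (20, 8, r, 29), (20, 8, r, 37), (20, 8, u, 27), (20, 8, u, 29), (20, 8, u, 37), (20, 8, y, 27), (20, 8, y, 29), (20, 8, y, 37)}.
Keep only column(s) B, C (18 duplicate(s) eliminated): {(a, 20), (m, 20), (n, 20), (r, 20), (u, 20), (y, 20)}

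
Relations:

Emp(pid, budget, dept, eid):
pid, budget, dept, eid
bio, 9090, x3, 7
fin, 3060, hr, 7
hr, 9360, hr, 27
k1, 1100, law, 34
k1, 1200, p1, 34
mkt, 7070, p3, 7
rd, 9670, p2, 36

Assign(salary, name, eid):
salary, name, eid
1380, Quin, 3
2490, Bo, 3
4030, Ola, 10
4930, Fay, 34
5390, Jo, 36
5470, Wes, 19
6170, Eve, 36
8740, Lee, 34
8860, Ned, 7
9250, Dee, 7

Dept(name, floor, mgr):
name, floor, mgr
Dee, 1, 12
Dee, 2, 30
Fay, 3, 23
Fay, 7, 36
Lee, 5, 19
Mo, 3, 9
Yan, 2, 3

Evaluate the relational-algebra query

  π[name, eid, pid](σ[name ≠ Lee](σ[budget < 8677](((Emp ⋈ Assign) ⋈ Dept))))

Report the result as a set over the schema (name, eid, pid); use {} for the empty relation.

Joining Emp and Assign on eid yields {(bio, 9090, x3, 7, 8860, Ned), (bio, 9090, x3, 7, 9250, Dee), (fin, 3060, hr, 7, 8860, Ned), (fin, 3060, hr, 7, 9250, Dee), (k1, 1100, law, 34, 4930, Fay), (k1, 1100, law, 34, 8740, Lee), (k1, 1200, p1, 34, 4930, Fay), (k1, 1200, p1, 34, 8740, Lee), (mkt, 7070, p3, 7, 8860, Ned), (mkt, 7070, p3, 7, 9250, Dee), (rd, 9670, p2, 36, 5390, Jo), (rd, 9670, p2, 36, 6170, Eve)}.
Joining (Emp ⋈ Assign) and Dept on name yields {(bio, 9090, x3, 7, 9250, Dee, 1, 12), (bio, 9090, x3, 7, 9250, Dee, 2, 30), (fin, 3060, hr, 7, 9250, Dee, 1, 12), (fin, 3060, hr, 7, 9250, Dee, 2, 30), (k1, 1100, law, 34, 4930, Fay, 3, 23), (k1, 1100, law, 34, 4930, Fay, 7, 36), (k1, 1100, law, 34, 8740, Lee, 5, 19), (k1, 1200, p1, 34, 4930, Fay, 3, 23), (k1, 1200, p1, 34, 4930, Fay, 7, 36), (k1, 1200, p1, 34, 8740, Lee, 5, 19), (mkt, 7070, p3, 7, 9250, Dee, 1, 12), (mkt, 7070, p3, 7, 9250, Dee, 2, 30)}.
Selection budget < 8677: {(fin, 3060, hr, 7, 9250, Dee, 1, 12), (fin, 3060, hr, 7, 9250, Dee, 2, 30), (k1, 1100, law, 34, 4930, Fay, 3, 23), (k1, 1100, law, 34, 4930, Fay, 7, 36), (k1, 1100, law, 34, 8740, Lee, 5, 19), (k1, 1200, p1, 34, 4930, Fay, 3, 23), (k1, 1200, p1, 34, 4930, Fay, 7, 36), (k1, 1200, p1, 34, 8740, Lee, 5, 19), (mkt, 7070, p3, 7, 9250, Dee, 1, 12), (mkt, 7070, p3, 7, 9250, Dee, 2, 30)}
Selection name ≠ Lee: {(fin, 3060, hr, 7, 9250, Dee, 1, 12), (fin, 3060, hr, 7, 9250, Dee, 2, 30), (k1, 1100, law, 34, 4930, Fay, 3, 23), (k1, 1100, law, 34, 4930, Fay, 7, 36), (k1, 1200, p1, 34, 4930, Fay, 3, 23), (k1, 1200, p1, 34, 4930, Fay, 7, 36), (mkt, 7070, p3, 7, 9250, Dee, 1, 12), (mkt, 7070, p3, 7, 9250, Dee, 2, 30)}
π[name, eid, pid]: project onto (name, eid, pid) (5 duplicate(s) eliminated) → {(Dee, 7, fin), (Dee, 7, mkt), (Fay, 34, k1)}

{(Dee, 7, fin), (Dee, 7, mkt), (Fay, 34, k1)}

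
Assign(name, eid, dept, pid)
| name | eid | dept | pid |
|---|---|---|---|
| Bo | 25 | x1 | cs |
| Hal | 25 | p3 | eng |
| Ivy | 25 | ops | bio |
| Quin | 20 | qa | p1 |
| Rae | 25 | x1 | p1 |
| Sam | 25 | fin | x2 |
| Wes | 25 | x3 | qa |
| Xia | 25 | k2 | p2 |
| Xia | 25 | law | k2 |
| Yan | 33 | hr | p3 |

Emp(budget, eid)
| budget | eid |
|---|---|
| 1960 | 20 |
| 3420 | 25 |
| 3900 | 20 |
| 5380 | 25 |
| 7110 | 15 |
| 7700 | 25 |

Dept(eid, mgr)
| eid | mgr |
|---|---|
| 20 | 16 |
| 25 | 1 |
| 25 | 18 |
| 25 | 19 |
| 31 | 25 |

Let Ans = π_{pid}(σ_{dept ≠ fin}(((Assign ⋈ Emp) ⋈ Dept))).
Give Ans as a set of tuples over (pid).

{bio, cs, eng, k2, p1, p2, qa}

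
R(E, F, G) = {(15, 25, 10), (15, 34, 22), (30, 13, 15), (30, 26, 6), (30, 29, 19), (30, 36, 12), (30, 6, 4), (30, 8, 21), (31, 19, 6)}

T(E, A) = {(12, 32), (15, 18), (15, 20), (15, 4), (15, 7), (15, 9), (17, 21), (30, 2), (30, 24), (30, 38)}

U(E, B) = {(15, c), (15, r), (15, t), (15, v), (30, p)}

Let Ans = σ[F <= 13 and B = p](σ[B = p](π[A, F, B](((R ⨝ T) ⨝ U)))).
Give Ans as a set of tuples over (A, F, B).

{(2, 13, p), (2, 6, p), (2, 8, p), (24, 13, p), (24, 6, p), (24, 8, p), (38, 13, p), (38, 6, p), (38, 8, p)}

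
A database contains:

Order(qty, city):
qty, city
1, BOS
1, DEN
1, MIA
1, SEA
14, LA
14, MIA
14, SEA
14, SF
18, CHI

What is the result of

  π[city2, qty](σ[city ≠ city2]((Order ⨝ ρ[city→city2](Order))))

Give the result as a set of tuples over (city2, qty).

ρ[city→city2]: schema becomes (qty, city2); tuples unchanged.
Joining Order and ρ[city→city2](Order) on qty yields {(1, BOS, BOS), (1, BOS, DEN), (1, BOS, MIA), (1, BOS, SEA), (1, DEN, BOS), (1, DEN, DEN), (1, DEN, MIA), (1, DEN, SEA), (1, MIA, BOS), (1, MIA, DEN), (1, MIA, MIA), (1, MIA, SEA), (1, SEA, BOS), (1, SEA, DEN), (1, SEA, MIA), (1, SEA, SEA), (14, LA, LA), (14, LA, MIA), (14, LA, SEA), (14, LA, SF), (14, MIA, LA), (14, MIA, MIA), (14, MIA, SEA), (14, MIA, SF), (14, SEA, LA), (14, SEA, MIA), (14, SEA, SEA), (14, SEA, SF), (14, SF, LA), (14, SF, MIA), (14, SF, SEA), (14, SF, SF), (18, CHI, CHI)}.
Apply σ_{city ≠ city2}; surviving tuples: {(1, BOS, DEN), (1, BOS, MIA), (1, BOS, SEA), (1, DEN, BOS), (1, DEN, MIA), (1, DEN, SEA), (1, MIA, BOS), (1, MIA, DEN), (1, MIA, SEA), (1, SEA, BOS), (1, SEA, DEN), (1, SEA, MIA), (14, LA, MIA), (14, LA, SEA), (14, LA, SF), (14, MIA, LA), (14, MIA, SEA), (14, MIA, SF), (14, SEA, LA), (14, SEA, MIA), (14, SEA, SF), (14, SF, LA), (14, SF, MIA), (14, SF, SEA)}
Keep only column(s) city2, qty (16 duplicate(s) eliminated): {(BOS, 1), (DEN, 1), (LA, 14), (MIA, 1), (MIA, 14), (SEA, 1), (SEA, 14), (SF, 14)}

{(BOS, 1), (DEN, 1), (LA, 14), (MIA, 1), (MIA, 14), (SEA, 1), (SEA, 14), (SF, 14)}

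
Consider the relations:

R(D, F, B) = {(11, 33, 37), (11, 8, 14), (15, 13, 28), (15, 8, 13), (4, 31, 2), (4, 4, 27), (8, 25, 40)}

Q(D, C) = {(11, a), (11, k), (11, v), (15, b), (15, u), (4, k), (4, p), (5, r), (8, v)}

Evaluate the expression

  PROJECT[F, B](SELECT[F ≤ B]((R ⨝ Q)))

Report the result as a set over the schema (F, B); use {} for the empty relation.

R ⋈ Q (natural join on D): {(11, 33, 37, a), (11, 33, 37, k), (11, 33, 37, v), (11, 8, 14, a), (11, 8, 14, k), (11, 8, 14, v), (15, 13, 28, b), (15, 13, 28, u), (15, 8, 13, b), (15, 8, 13, u), (4, 31, 2, k), (4, 31, 2, p), (4, 4, 27, k), (4, 4, 27, p), (8, 25, 40, v)}
Selection F ≤ B: {(11, 33, 37, a), (11, 33, 37, k), (11, 33, 37, v), (11, 8, 14, a), (11, 8, 14, k), (11, 8, 14, v), (15, 13, 28, b), (15, 13, 28, u), (15, 8, 13, b), (15, 8, 13, u), (4, 4, 27, k), (4, 4, 27, p), (8, 25, 40, v)}
π[F, B]: project onto (F, B) (7 duplicate(s) eliminated) → {(13, 28), (25, 40), (33, 37), (4, 27), (8, 13), (8, 14)}

{(13, 28), (25, 40), (33, 37), (4, 27), (8, 13), (8, 14)}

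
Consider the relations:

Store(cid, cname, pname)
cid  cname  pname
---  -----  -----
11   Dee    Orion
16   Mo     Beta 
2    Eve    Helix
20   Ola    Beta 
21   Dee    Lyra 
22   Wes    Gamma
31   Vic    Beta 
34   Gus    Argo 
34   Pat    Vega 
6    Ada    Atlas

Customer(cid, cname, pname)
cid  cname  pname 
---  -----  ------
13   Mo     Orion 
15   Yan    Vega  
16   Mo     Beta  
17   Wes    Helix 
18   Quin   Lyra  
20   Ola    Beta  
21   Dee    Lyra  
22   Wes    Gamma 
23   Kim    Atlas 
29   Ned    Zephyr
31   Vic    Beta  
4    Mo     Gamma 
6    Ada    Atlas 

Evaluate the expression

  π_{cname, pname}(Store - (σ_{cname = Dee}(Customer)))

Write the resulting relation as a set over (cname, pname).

{(Ada, Atlas), (Dee, Orion), (Eve, Helix), (Gus, Argo), (Mo, Beta), (Ola, Beta), (Pat, Vega), (Vic, Beta), (Wes, Gamma)}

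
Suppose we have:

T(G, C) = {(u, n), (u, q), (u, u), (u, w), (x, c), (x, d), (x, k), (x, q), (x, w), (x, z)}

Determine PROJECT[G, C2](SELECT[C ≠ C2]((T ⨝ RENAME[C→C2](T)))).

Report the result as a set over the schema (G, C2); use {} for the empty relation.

{(u, n), (u, q), (u, u), (u, w), (x, c), (x, d), (x, k), (x, q), (x, w), (x, z)}

ρ[C→C2]: schema becomes (G, C2); tuples unchanged.
Joining T and RENAME[C→C2](T) on G yields {(u, n, n), (u, n, q), (u, n, u), (u, n, w), (u, q, n), (u, q, q), (u, q, u), (u, q, w), (u, u, n), (u, u, q), (u, u, u), (u, u, w), (u, w, n), (u, w, q), (u, w, u), (u, w, w), (x, c, c), (x, c, d), (x, c, k), (x, c, q), (x, c, w), (x, c, z), (x, d, c), (x, d, d), (x, d, k), (x, d, q), (x, d, w), (x, d, z), (x, k, c), (x, k, d), (x, k, k), (x, k, q), (x, k, w), (x, k, z), (x, q, c), (x, q, d), (x, q, k), (x, q, q), (x, q, w), (x, q, z), (x, w, c), (x, w, d), (x, w, k), (x, w, q), (x, w, w), (x, w, z), (x, z, c), (x, z, d), (x, z, k), (x, z, q), (x, z, w), (x, z, z)}.
Selection C ≠ C2: {(u, n, q), (u, n, u), (u, n, w), (u, q, n), (u, q, u), (u, q, w), (u, u, n), (u, u, q), (u, u, w), (u, w, n), (u, w, q), (u, w, u), (x, c, d), (x, c, k), (x, c, q), (x, c, w), (x, c, z), (x, d, c), (x, d, k), (x, d, q), (x, d, w), (x, d, z), (x, k, c), (x, k, d), (x, k, q), (x, k, w), (x, k, z), (x, q, c), (x, q, d), (x, q, k), (x, q, w), (x, q, z), (x, w, c), (x, w, d), (x, w, k), (x, w, q), (x, w, z), (x, z, c), (x, z, d), (x, z, k), (x, z, q), (x, z, w)}
π_{G, C2} gives {(u, n), (u, q), (u, u), (u, w), (x, c), (x, d), (x, k), (x, q), (x, w), (x, z)} (32 duplicate(s) eliminated).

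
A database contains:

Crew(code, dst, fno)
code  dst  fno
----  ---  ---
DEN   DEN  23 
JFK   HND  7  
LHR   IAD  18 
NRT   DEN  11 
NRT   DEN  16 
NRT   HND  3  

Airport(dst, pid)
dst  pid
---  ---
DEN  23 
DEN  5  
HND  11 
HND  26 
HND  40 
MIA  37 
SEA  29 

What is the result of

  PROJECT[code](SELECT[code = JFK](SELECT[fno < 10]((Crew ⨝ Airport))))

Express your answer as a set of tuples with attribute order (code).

{JFK}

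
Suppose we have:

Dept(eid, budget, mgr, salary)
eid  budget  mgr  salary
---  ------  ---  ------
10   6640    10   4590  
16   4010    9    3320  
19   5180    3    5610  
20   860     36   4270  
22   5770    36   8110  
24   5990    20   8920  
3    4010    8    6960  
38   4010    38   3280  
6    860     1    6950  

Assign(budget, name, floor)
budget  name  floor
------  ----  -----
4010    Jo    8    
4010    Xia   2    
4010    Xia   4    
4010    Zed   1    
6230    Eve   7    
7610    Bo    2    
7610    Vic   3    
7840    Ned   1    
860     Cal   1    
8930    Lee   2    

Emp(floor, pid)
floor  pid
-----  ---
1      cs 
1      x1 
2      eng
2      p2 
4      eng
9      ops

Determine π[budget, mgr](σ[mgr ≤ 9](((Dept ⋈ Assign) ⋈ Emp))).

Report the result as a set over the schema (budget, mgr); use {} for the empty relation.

{(4010, 8), (4010, 9), (860, 1)}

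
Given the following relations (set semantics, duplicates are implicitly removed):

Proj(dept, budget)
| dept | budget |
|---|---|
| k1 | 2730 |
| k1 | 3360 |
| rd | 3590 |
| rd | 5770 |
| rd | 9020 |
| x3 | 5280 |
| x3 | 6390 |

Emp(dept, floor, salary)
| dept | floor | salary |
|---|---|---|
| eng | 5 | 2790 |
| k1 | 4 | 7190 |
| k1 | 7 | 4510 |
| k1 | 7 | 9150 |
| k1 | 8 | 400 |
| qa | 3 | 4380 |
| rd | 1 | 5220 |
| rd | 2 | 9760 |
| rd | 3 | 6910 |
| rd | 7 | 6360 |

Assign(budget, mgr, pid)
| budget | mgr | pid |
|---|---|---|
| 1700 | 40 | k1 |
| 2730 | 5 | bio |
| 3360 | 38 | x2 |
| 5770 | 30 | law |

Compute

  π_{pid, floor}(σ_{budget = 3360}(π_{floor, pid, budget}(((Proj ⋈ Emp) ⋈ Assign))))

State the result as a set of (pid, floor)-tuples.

{(x2, 4), (x2, 7), (x2, 8)}

Proj ⋈ Emp (natural join on dept): {(k1, 2730, 4, 7190), (k1, 2730, 7, 4510), (k1, 2730, 7, 9150), (k1, 2730, 8, 400), (k1, 3360, 4, 7190), (k1, 3360, 7, 4510), (k1, 3360, 7, 9150), (k1, 3360, 8, 400), (rd, 3590, 1, 5220), (rd, 3590, 2, 9760), (rd, 3590, 3, 6910), (rd, 3590, 7, 6360), (rd, 5770, 1, 5220), (rd, 5770, 2, 9760), (rd, 5770, 3, 6910), (rd, 5770, 7, 6360), (rd, 9020, 1, 5220), (rd, 9020, 2, 9760), (rd, 9020, 3, 6910), (rd, 9020, 7, 6360)}
(Proj ⋈ Emp) ⋈ Assign (natural join on budget): {(k1, 2730, 4, 7190, 5, bio), (k1, 2730, 7, 4510, 5, bio), (k1, 2730, 7, 9150, 5, bio), (k1, 2730, 8, 400, 5, bio), (k1, 3360, 4, 7190, 38, x2), (k1, 3360, 7, 4510, 38, x2), (k1, 3360, 7, 9150, 38, x2), (k1, 3360, 8, 400, 38, x2), (rd, 5770, 1, 5220, 30, law), (rd, 5770, 2, 9760, 30, law), (rd, 5770, 3, 6910, 30, law), (rd, 5770, 7, 6360, 30, law)}
Projecting to floor, pid, budget (2 duplicate(s) eliminated): {(1, law, 5770), (2, law, 5770), (3, law, 5770), (4, bio, 2730), (4, x2, 3360), (7, bio, 2730), (7, law, 5770), (7, x2, 3360), (8, bio, 2730), (8, x2, 3360)}
σ[budget = 3360]: keep tuples satisfying budget = 3360 → {(4, x2, 3360), (7, x2, 3360), (8, x2, 3360)}
Projecting to pid, floor: {(x2, 4), (x2, 7), (x2, 8)}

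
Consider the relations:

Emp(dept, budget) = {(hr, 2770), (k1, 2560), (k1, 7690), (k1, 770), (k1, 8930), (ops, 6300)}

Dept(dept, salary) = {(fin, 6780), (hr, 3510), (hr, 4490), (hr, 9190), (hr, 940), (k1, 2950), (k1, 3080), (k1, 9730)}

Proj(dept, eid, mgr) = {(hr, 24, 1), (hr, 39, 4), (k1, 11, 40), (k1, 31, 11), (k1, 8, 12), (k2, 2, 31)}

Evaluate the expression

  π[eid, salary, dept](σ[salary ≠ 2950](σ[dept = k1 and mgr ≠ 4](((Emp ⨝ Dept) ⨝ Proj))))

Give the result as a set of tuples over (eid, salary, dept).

{(11, 3080, k1), (11, 9730, k1), (31, 3080, k1), (31, 9730, k1), (8, 3080, k1), (8, 9730, k1)}

Natural join on dept: {(hr, 2770, 3510), (hr, 2770, 4490), (hr, 2770, 9190), (hr, 2770, 940), (k1, 2560, 2950), (k1, 2560, 3080), (k1, 2560, 9730), (k1, 7690, 2950), (k1, 7690, 3080), (k1, 7690, 9730), (k1, 770, 2950), (k1, 770, 3080), (k1, 770, 9730), (k1, 8930, 2950), (k1, 8930, 3080), (k1, 8930, 9730)}
Natural join on dept: {(hr, 2770, 3510, 24, 1), (hr, 2770, 3510, 39, 4), (hr, 2770, 4490, 24, 1), (hr, 2770, 4490, 39, 4), (hr, 2770, 9190, 24, 1), (hr, 2770, 9190, 39, 4), (hr, 2770, 940, 24, 1), (hr, 2770, 940, 39, 4), (k1, 2560, 2950, 11, 40), (k1, 2560, 2950, 31, 11), (k1, 2560, 2950, 8, 12), (k1, 2560, 3080, 11, 40), (k1, 2560, 3080, 31, 11), (k1, 2560, 3080, 8, 12), (k1, 2560, 9730, 11, 40), (k1, 2560, 9730, 31, 11), (k1, 2560, 9730, 8, 12), (k1, 7690, 2950, 11, 40), (k1, 7690, 2950, 31, 11), (k1, 7690, 2950, 8, 12), (k1, 7690, 3080, 11, 40), (k1, 7690, 3080, 31, 11), (k1, 7690, 3080, 8, 12), (k1, 7690, 9730, 11, 40), (k1, 7690, 9730, 31, 11), (k1, 7690, 9730, 8, 12), (k1, 770, 2950, 11, 40), (k1, 770, 2950, 31, 11), (k1, 770, 2950, 8, 12), (k1, 770, 3080, 11, 40), (k1, 770, 3080, 31, 11), (k1, 770, 3080, 8, 12), (k1, 770, 9730, 11, 40), (k1, 770, 9730, 31, 11), (k1, 770, 9730, 8, 12), (k1, 8930, 2950, 11, 40), (k1, 8930, 2950, 31, 11), (k1, 8930, 2950, 8, 12), (k1, 8930, 3080, 11, 40), (k1, 8930, 3080, 31, 11), (k1, 8930, 3080, 8, 12), (k1, 8930, 9730, 11, 40), (k1, 8930, 9730, 31, 11), (k1, 8930, 9730, 8, 12)}
Selection dept = k1 and mgr ≠ 4: {(k1, 2560, 2950, 11, 40), (k1, 2560, 2950, 31, 11), (k1, 2560, 2950, 8, 12), (k1, 2560, 3080, 11, 40), (k1, 2560, 3080, 31, 11), (k1, 2560, 3080, 8, 12), (k1, 2560, 9730, 11, 40), (k1, 2560, 9730, 31, 11), (k1, 2560, 9730, 8, 12), (k1, 7690, 2950, 11, 40), (k1, 7690, 2950, 31, 11), (k1, 7690, 2950, 8, 12), (k1, 7690, 3080, 11, 40), (k1, 7690, 3080, 31, 11), (k1, 7690, 3080, 8, 12), (k1, 7690, 9730, 11, 40), (k1, 7690, 9730, 31, 11), (k1, 7690, 9730, 8, 12), (k1, 770, 2950, 11, 40), (k1, 770, 2950, 31, 11), (k1, 770, 2950, 8, 12), (k1, 770, 3080, 11, 40), (k1, 770, 3080, 31, 11), (k1, 770, 3080, 8, 12), (k1, 770, 9730, 11, 40), (k1, 770, 9730, 31, 11), (k1, 770, 9730, 8, 12), (k1, 8930, 2950, 11, 40), (k1, 8930, 2950, 31, 11), (k1, 8930, 2950, 8, 12), (k1, 8930, 3080, 11, 40), (k1, 8930, 3080, 31, 11), (k1, 8930, 3080, 8, 12), (k1, 8930, 9730, 11, 40), (k1, 8930, 9730, 31, 11), (k1, 8930, 9730, 8, 12)}
Selection salary ≠ 2950: {(k1, 2560, 3080, 11, 40), (k1, 2560, 3080, 31, 11), (k1, 2560, 3080, 8, 12), (k1, 2560, 9730, 11, 40), (k1, 2560, 9730, 31, 11), (k1, 2560, 9730, 8, 12), (k1, 7690, 3080, 11, 40), (k1, 7690, 3080, 31, 11), (k1, 7690, 3080, 8, 12), (k1, 7690, 9730, 11, 40), (k1, 7690, 9730, 31, 11), (k1, 7690, 9730, 8, 12), (k1, 770, 3080, 11, 40), (k1, 770, 3080, 31, 11), (k1, 770, 3080, 8, 12), (k1, 770, 9730, 11, 40), (k1, 770, 9730, 31, 11), (k1, 770, 9730, 8, 12), (k1, 8930, 3080, 11, 40), (k1, 8930, 3080, 31, 11), (k1, 8930, 3080, 8, 12), (k1, 8930, 9730, 11, 40), (k1, 8930, 9730, 31, 11), (k1, 8930, 9730, 8, 12)}
Projecting to eid, salary, dept (18 duplicate(s) eliminated): {(11, 3080, k1), (11, 9730, k1), (31, 3080, k1), (31, 9730, k1), (8, 3080, k1), (8, 9730, k1)}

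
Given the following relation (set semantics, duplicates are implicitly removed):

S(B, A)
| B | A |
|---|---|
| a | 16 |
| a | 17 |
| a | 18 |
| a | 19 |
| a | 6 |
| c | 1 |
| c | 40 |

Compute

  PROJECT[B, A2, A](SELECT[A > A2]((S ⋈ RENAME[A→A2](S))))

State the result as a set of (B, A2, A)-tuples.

{(a, 16, 17), (a, 16, 18), (a, 16, 19), (a, 17, 18), (a, 17, 19), (a, 18, 19), (a, 6, 16), (a, 6, 17), (a, 6, 18), (a, 6, 19), (c, 1, 40)}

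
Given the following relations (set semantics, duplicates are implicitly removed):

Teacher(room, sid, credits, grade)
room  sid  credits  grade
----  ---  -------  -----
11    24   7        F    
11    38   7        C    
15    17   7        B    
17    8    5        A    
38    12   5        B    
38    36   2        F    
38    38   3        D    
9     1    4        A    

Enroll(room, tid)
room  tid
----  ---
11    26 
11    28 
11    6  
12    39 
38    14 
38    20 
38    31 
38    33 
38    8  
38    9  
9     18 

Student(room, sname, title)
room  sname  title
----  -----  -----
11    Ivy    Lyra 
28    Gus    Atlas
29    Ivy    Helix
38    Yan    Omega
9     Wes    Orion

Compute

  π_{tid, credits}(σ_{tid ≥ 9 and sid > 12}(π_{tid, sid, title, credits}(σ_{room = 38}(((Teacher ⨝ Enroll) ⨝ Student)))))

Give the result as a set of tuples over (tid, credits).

{(14, 2), (14, 3), (20, 2), (20, 3), (31, 2), (31, 3), (33, 2), (33, 3), (9, 2), (9, 3)}

Natural join on room: {(11, 24, 7, F, 26), (11, 24, 7, F, 28), (11, 24, 7, F, 6), (11, 38, 7, C, 26), (11, 38, 7, C, 28), (11, 38, 7, C, 6), (38, 12, 5, B, 14), (38, 12, 5, B, 20), (38, 12, 5, B, 31), (38, 12, 5, B, 33), (38, 12, 5, B, 8), (38, 12, 5, B, 9), (38, 36, 2, F, 14), (38, 36, 2, F, 20), (38, 36, 2, F, 31), (38, 36, 2, F, 33), (38, 36, 2, F, 8), (38, 36, 2, F, 9), (38, 38, 3, D, 14), (38, 38, 3, D, 20), (38, 38, 3, D, 31), (38, 38, 3, D, 33), (38, 38, 3, D, 8), (38, 38, 3, D, 9), (9, 1, 4, A, 18)}
Natural join on room: {(11, 24, 7, F, 26, Ivy, Lyra), (11, 24, 7, F, 28, Ivy, Lyra), (11, 24, 7, F, 6, Ivy, Lyra), (11, 38, 7, C, 26, Ivy, Lyra), (11, 38, 7, C, 28, Ivy, Lyra), (11, 38, 7, C, 6, Ivy, Lyra), (38, 12, 5, B, 14, Yan, Omega), (38, 12, 5, B, 20, Yan, Omega), (38, 12, 5, B, 31, Yan, Omega), (38, 12, 5, B, 33, Yan, Omega), (38, 12, 5, B, 8, Yan, Omega), (38, 12, 5, B, 9, Yan, Omega), (38, 36, 2, F, 14, Yan, Omega), (38, 36, 2, F, 20, Yan, Omega), (38, 36, 2, F, 31, Yan, Omega), (38, 36, 2, F, 33, Yan, Omega), (38, 36, 2, F, 8, Yan, Omega), (38, 36, 2, F, 9, Yan, Omega), (38, 38, 3, D, 14, Yan, Omega), (38, 38, 3, D, 20, Yan, Omega), (38, 38, 3, D, 31, Yan, Omega), (38, 38, 3, D, 33, Yan, Omega), (38, 38, 3, D, 8, Yan, Omega), (38, 38, 3, D, 9, Yan, Omega), (9, 1, 4, A, 18, Wes, Orion)}
Filtering on room = 38 leaves {(38, 12, 5, B, 14, Yan, Omega), (38, 12, 5, B, 20, Yan, Omega), (38, 12, 5, B, 31, Yan, Omega), (38, 12, 5, B, 33, Yan, Omega), (38, 12, 5, B, 8, Yan, Omega), (38, 12, 5, B, 9, Yan, Omega), (38, 36, 2, F, 14, Yan, Omega), (38, 36, 2, F, 20, Yan, Omega), (38, 36, 2, F, 31, Yan, Omega), (38, 36, 2, F, 33, Yan, Omega), (38, 36, 2, F, 8, Yan, Omega), (38, 36, 2, F, 9, Yan, Omega), (38, 38, 3, D, 14, Yan, Omega), (38, 38, 3, D, 20, Yan, Omega), (38, 38, 3, D, 31, Yan, Omega), (38, 38, 3, D, 33, Yan, Omega), (38, 38, 3, D, 8, Yan, Omega), (38, 38, 3, D, 9, Yan, Omega)}.
Keep only column(s) tid, sid, title, credits: {(14, 12, Omega, 5), (14, 36, Omega, 2), (14, 38, Omega, 3), (20, 12, Omega, 5), (20, 36, Omega, 2), (20, 38, Omega, 3), (31, 12, Omega, 5), (31, 36, Omega, 2), (31, 38, Omega, 3), (33, 12, Omega, 5), (33, 36, Omega, 2), (33, 38, Omega, 3), (8, 12, Omega, 5), (8, 36, Omega, 2), (8, 38, Omega, 3), (9, 12, Omega, 5), (9, 36, Omega, 2), (9, 38, Omega, 3)}
Filtering on tid ≥ 9 and sid > 12 leaves {(14, 36, Omega, 2), (14, 38, Omega, 3), (20, 36, Omega, 2), (20, 38, Omega, 3), (31, 36, Omega, 2), (31, 38, Omega, 3), (33, 36, Omega, 2), (33, 38, Omega, 3), (9, 36, Omega, 2), (9, 38, Omega, 3)}.
Keep only column(s) tid, credits: {(14, 2), (14, 3), (20, 2), (20, 3), (31, 2), (31, 3), (33, 2), (33, 3), (9, 2), (9, 3)}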